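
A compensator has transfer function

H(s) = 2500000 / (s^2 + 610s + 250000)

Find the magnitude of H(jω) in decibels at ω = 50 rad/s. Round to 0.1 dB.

At s = jω = j50:
quadratic: (j50)² + 610·j50 + 250000 = 247500 + j30500 → |·| ≈ 2.4937e+05, ∠ ≈ 7.03°
|H| = 2500000 / 2.4937e+05 ≈ 10.025
Gain = 20 log₁₀(10.025) ≈ 20.02 dB

20.0 dB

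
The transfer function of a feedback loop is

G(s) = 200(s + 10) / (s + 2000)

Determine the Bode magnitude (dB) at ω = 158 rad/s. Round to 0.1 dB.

At s = jω = j158:
zero (s+10): 10 + j158 → |·| = √(10²+158²) = √25064 ≈ 158.32, ∠ = arctan(158/10) ≈ 86.38°
pole (s+2000): 2000 + j158 → |·| = √(2000²+158²) = √4024964 ≈ 2006.2, ∠ = arctan(158/2000) ≈ 4.52°
|G| = 200 · 158.32 / 2006.2 ≈ 15.783
Gain = 20 log₁₀(15.783) ≈ 23.96 dB

24.0 dB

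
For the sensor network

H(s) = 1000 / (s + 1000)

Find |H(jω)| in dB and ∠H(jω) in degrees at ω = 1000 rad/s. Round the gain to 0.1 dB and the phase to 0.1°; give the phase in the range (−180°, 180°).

-3.0 dB, -45.0°

Substitute s = j1000:
Numerator: 1000 = 1000 + j0
Denominator: (j1000) + 1000 = 1000 + j1000
|N| = √(1000² + 0²) ≈ 1000, ∠N ≈ 0.00°
|D| = √(1000² + 1000²) ≈ 1414.2, ∠D ≈ 45.00°
|H| = 1000 / 1414.2 ≈ 0.70711
Gain = 20 log₁₀(0.70711) ≈ -3.01 dB
∠H = 0.00° − 45.00° = -45.00°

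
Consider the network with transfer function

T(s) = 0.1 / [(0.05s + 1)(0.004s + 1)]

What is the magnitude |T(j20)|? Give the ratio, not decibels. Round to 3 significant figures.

0.0705

At ω = 20 rad/s:
pole (1 + j20·0.05) = 1 + j1 → |·| ≈ 1.4142, ∠ ≈ 45.00°
pole (1 + j20·0.004) = 1 + j0.08 → |·| ≈ 1.0032, ∠ ≈ 4.57°
|T| = 0.1 · 1 / (1.4142 · 1.0032) ≈ 0.070486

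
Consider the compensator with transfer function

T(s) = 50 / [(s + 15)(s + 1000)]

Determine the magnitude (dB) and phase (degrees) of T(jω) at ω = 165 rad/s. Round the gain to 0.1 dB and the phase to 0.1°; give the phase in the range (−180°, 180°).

-70.5 dB, -94.2°

At s = jω = j165:
pole (s+15): 15 + j165 → |·| = √(15²+165²) = √27450 ≈ 165.68, ∠ = arctan(165/15) ≈ 84.81°
pole (s+1000): 1000 + j165 → |·| = √(1000²+165²) = √1027225 ≈ 1013.5, ∠ = arctan(165/1000) ≈ 9.37°
|T| = 50 / 1.6792e+05 ≈ 0.00029776
Gain = 20 log₁₀(0.00029776) ≈ -70.52 dB
∠T = 0.00° − 94.18° = -94.18°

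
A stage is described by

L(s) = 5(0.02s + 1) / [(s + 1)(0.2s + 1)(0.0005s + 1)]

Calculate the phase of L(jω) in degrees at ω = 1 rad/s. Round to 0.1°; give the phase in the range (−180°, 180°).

At ω = 1 rad/s:
zero (1 + j1·0.02) = 1 + j0.02 → |·| ≈ 1.0002, ∠ ≈ 1.15°
pole (1 + j1·1) = 1 + j1 → |·| ≈ 1.4142, ∠ ≈ 45.00°
pole (1 + j1·0.2) = 1 + j0.2 → |·| ≈ 1.0198, ∠ ≈ 11.31°
pole (1 + j1·0.0005) = 1 + j0.0005 → |·| ≈ 1, ∠ ≈ 0.03°
∠L = (1.15°) − (45.00° + 11.31° + 0.03°) = -55.19°

-55.2°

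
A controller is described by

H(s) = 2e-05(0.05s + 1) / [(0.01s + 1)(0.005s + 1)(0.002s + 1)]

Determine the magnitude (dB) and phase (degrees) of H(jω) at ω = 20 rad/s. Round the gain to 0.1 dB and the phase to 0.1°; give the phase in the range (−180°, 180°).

At ω = 20 rad/s:
zero (1 + j20·0.05) = 1 + j1 → |·| ≈ 1.4142, ∠ ≈ 45.00°
pole (1 + j20·0.01) = 1 + j0.2 → |·| ≈ 1.0198, ∠ ≈ 11.31°
pole (1 + j20·0.005) = 1 + j0.1 → |·| ≈ 1.005, ∠ ≈ 5.71°
pole (1 + j20·0.002) = 1 + j0.04 → |·| ≈ 1.0008, ∠ ≈ 2.29°
|H| = 2e-05 · 1.4142 / (1.0198 · 1.005 · 1.0008) ≈ 2.7575e-05
Gain = 20 log₁₀(2.7575e-05) ≈ -91.19 dB
∠H = (45.00°) − (11.31° + 5.71° + 2.29°) = 25.69°

-91.2 dB, 25.7°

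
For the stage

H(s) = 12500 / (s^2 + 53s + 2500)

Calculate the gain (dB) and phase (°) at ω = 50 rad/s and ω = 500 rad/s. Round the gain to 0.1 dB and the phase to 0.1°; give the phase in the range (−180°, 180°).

ω = 50: 13.5 dB, -90.0°; ω = 500: -26.0 dB, -173.9°

At s = jω = j50:
quadratic: (j50)² + 53·j50 + 2500 = 0 + j2650 → |·| ≈ 2650, ∠ ≈ 90.00°
|H| = 12500 / 2650 ≈ 4.717
Gain = 20 log₁₀(4.717) ≈ 13.47 dB
∠H = 0.00° − 90.00° = -90.00°

At s = jω = j500:
quadratic: (j500)² + 53·j500 + 2500 = -247500 + j26500 → |·| ≈ 2.4891e+05, ∠ ≈ 173.89°
|H| = 12500 / 2.4891e+05 ≈ 0.050219
Gain = 20 log₁₀(0.050219) ≈ -25.98 dB
∠H = 0.00° − 173.89° = -173.89°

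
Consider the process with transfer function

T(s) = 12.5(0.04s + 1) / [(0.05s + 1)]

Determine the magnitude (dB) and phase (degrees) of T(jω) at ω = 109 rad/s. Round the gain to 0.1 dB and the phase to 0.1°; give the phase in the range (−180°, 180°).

20.1 dB, -2.5°

At ω = 109 rad/s:
zero (1 + j109·0.04) = 1 + j4.36 → |·| ≈ 4.4732, ∠ ≈ 77.08°
pole (1 + j109·0.05) = 1 + j5.45 → |·| ≈ 5.541, ∠ ≈ 79.60°
|T| = 12.5 · 4.4732 / (5.541) ≈ 10.091
Gain = 20 log₁₀(10.091) ≈ 20.08 dB
∠T = (77.08°) − (79.60°) = -2.52°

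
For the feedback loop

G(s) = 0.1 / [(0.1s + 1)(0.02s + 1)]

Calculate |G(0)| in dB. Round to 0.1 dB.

G(0) = 0.1 · 1 / 1 = 0.1
20 log₁₀(0.1) ≈ -20.00 dB

-20.0 dB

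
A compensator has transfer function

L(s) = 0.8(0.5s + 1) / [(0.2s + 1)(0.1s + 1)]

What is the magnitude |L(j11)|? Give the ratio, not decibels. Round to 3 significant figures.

At ω = 11 rad/s:
zero (1 + j11·0.5) = 1 + j5.5 → |·| ≈ 5.5902, ∠ ≈ 79.70°
pole (1 + j11·0.2) = 1 + j2.2 → |·| ≈ 2.4166, ∠ ≈ 65.56°
pole (1 + j11·0.1) = 1 + j1.1 → |·| ≈ 1.4866, ∠ ≈ 47.73°
|L| = 0.8 · 5.5902 / (2.4166 · 1.4866) ≈ 1.2449

1.24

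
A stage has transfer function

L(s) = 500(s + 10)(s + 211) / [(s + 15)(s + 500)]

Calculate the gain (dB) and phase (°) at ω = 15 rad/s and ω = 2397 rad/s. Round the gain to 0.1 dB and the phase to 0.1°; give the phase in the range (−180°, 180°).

At s = jω = j15:
zero (s+10): 10 + j15 → |·| = √(10²+15²) = √325 ≈ 18.028, ∠ = arctan(15/10) ≈ 56.31°
zero (s+211): 211 + j15 → |·| = √(211²+15²) = √44746 ≈ 211.53, ∠ = arctan(15/211) ≈ 4.07°
pole (s+15): 15 + j15 → |·| = √(15²+15²) = √450 ≈ 21.213, ∠ = arctan(15/15) ≈ 45.00°
pole (s+500): 500 + j15 → |·| = √(500²+15²) = √250225 ≈ 500.22, ∠ = arctan(15/500) ≈ 1.72°
|L| = 500 · 3813.5 / 10611 ≈ 179.7
Gain = 20 log₁₀(179.7) ≈ 45.09 dB
∠L = 60.38° − 46.72° = 13.66°

At s = jω = j2397:
zero (s+10): 10 + j2397 → |·| = √(10²+2397²) = √5745709 ≈ 2397, ∠ = arctan(2397/10) ≈ 89.76°
zero (s+211): 211 + j2397 → |·| = √(211²+2397²) = √5790130 ≈ 2406.3, ∠ = arctan(2397/211) ≈ 84.97°
pole (s+15): 15 + j2397 → |·| = √(15²+2397²) = √5745834 ≈ 2397, ∠ = arctan(2397/15) ≈ 89.64°
pole (s+500): 500 + j2397 → |·| = √(500²+2397²) = √5995609 ≈ 2448.6, ∠ = arctan(2397/500) ≈ 78.22°
|L| = 500 · 5.7679e+06 / 5.8693e+06 ≈ 491.36
Gain = 20 log₁₀(491.36) ≈ 53.83 dB
∠L = 174.73° − 167.86° = 6.87°

ω = 15: 45.1 dB, 13.7°; ω = 2397: 53.8 dB, 6.9°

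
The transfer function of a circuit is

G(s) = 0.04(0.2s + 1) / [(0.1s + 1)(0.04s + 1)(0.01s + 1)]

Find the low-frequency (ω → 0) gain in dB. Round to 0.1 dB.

-28.0 dB

G(0) = 0.04 · 1 / 1 = 0.04
20 log₁₀(0.04) ≈ -27.96 dB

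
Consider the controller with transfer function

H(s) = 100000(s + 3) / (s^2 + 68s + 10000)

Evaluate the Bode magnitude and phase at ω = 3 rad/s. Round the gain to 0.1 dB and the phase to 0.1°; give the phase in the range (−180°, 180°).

32.6 dB, 43.8°

At s = jω = j3:
zero (s+3): 3 + j3 → |·| = √(3²+3²) = √18 ≈ 4.2426, ∠ = arctan(3/3) ≈ 45.00°
quadratic: (j3)² + 68·j3 + 10000 = 9991 + j204 → |·| ≈ 9993.1, ∠ ≈ 1.17°
|H| = 100000 · 4.2426 / 9993.1 ≈ 42.455
Gain = 20 log₁₀(42.455) ≈ 32.56 dB
∠H = 45.00° − 1.17° = 43.83°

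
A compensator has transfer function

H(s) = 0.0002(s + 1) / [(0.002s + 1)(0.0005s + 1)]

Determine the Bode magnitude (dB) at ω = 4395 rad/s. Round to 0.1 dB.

At ω = 4395 rad/s:
zero (1 + j4395·1) = 1 + j4395 → |·| ≈ 4395, ∠ ≈ 89.99°
pole (1 + j4395·0.002) = 1 + j8.79 → |·| ≈ 8.8467, ∠ ≈ 83.51°
pole (1 + j4395·0.0005) = 1 + j2.1975 → |·| ≈ 2.4143, ∠ ≈ 65.53°
|H| = 0.0002 · 4395 / (8.8467 · 2.4143) ≈ 0.041154
Gain = 20 log₁₀(0.041154) ≈ -27.71 dB

-27.7 dB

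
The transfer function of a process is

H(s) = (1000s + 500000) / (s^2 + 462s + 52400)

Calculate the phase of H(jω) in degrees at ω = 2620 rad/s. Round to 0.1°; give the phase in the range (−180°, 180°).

-90.7°

Substitute s = j2620:
Numerator: 1000(j2620) + 500000 = 500000 + j2620000
Denominator: (j2620)^2 + 462(j2620) + 52400 = -6812000 + j1210440
|N| = √(500000² + 2620000²) ≈ 2.6673e+06, ∠N ≈ 79.20°
|D| = √(6812000² + 1210440²) ≈ 6.9187e+06, ∠D ≈ 169.92°
∠H = 79.20° − 169.92° = -90.72°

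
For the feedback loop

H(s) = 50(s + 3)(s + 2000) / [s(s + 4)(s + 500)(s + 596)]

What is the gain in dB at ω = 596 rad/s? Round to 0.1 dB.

-71.5 dB

At s = jω = j596:
zero (s+3): 3 + j596 → |·| = √(3²+596²) = √355225 ≈ 596.01, ∠ = arctan(596/3) ≈ 89.71°
zero (s+2000): 2000 + j596 → |·| = √(2000²+596²) = √4355216 ≈ 2086.9, ∠ = arctan(596/2000) ≈ 16.59°
pole (s+4): 4 + j596 → |·| = √(4²+596²) = √355232 ≈ 596.01, ∠ = arctan(596/4) ≈ 89.62°
pole (s+500): 500 + j596 → |·| = √(500²+596²) = √605216 ≈ 777.96, ∠ = arctan(596/500) ≈ 50.01°
pole (s+596): 596 + j596 → |·| = √(596²+596²) = √710432 ≈ 842.87, ∠ = arctan(596/596) ≈ 45.00°
pole at origin: |s| = 596, ∠ = 90.00° (in denominator)
|H| = 50 · 1.2438e+06 / 2.3293e+11 ≈ 0.00026699
Gain = 20 log₁₀(0.00026699) ≈ -71.47 dB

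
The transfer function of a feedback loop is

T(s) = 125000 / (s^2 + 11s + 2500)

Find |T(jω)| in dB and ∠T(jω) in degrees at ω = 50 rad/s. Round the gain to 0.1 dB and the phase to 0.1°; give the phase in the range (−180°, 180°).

47.1 dB, -90.0°

At s = jω = j50:
quadratic: (j50)² + 11·j50 + 2500 = 0 + j550 → |·| ≈ 550, ∠ ≈ 90.00°
|T| = 125000 / 550 ≈ 227.27
Gain = 20 log₁₀(227.27) ≈ 47.13 dB
∠T = 0.00° − 90.00° = -90.00°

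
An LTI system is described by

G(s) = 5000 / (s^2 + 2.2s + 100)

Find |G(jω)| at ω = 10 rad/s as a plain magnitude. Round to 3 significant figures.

227

At s = jω = j10:
quadratic: (j10)² + 2.2·j10 + 100 = 0 + j22 → |·| ≈ 22, ∠ ≈ 90.00°
|G| = 5000 / 22 ≈ 227.27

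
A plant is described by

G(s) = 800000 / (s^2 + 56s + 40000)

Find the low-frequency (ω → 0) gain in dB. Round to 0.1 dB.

26.0 dB

G(0) = 800000 / 40000 = 20
20 log₁₀(20) ≈ 26.02 dB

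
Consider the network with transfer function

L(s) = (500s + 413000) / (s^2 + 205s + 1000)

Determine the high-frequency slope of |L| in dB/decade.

-20 dB/decade

Each pole contributes −20 dB/decade at high frequency; each zero contributes +20 dB/decade.
Net: 1 zero(s) − 2 pole(s) → -20 dB/decade.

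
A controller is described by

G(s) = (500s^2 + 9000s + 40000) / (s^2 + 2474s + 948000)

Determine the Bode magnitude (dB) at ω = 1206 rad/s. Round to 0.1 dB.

Substitute s = j1206:
Numerator: 500(j1206)^2 + 9000(j1206) + 40000 = -727178000 + j10854000
Denominator: (j1206)^2 + 2474(j1206) + 948000 = -506436 + j2983644
|N| = √(727178000² + 10854000²) ≈ 7.2726e+08, ∠N ≈ 179.14°
|D| = √(506436² + 2983644²) ≈ 3.0263e+06, ∠D ≈ 99.63°
|G| = 7.2726e+08 / 3.0263e+06 ≈ 240.31
Gain = 20 log₁₀(240.31) ≈ 47.62 dB

47.6 dB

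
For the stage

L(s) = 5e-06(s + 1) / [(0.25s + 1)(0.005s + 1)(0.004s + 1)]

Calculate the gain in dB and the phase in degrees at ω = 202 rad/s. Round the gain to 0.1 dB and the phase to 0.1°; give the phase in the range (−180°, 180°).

At ω = 202 rad/s:
zero (1 + j202·1) = 1 + j202 → |·| ≈ 202, ∠ ≈ 89.72°
pole (1 + j202·0.25) = 1 + j50.5 → |·| ≈ 50.51, ∠ ≈ 88.87°
pole (1 + j202·0.005) = 1 + j1.01 → |·| ≈ 1.4213, ∠ ≈ 45.29°
pole (1 + j202·0.004) = 1 + j0.808 → |·| ≈ 1.2856, ∠ ≈ 38.94°
|L| = 5e-06 · 202 / (50.51 · 1.4213 · 1.2856) ≈ 1.0943e-05
Gain = 20 log₁₀(1.0943e-05) ≈ -99.22 dB
∠L = (89.72°) − (88.87° + 45.29° + 38.94°) = -83.38°

-99.2 dB, -83.4°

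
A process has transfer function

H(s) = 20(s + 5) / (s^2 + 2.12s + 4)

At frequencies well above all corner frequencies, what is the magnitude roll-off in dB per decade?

-20 dB/decade

Each pole contributes −20 dB/decade at high frequency; each zero contributes +20 dB/decade.
Net: 1 zero(s) − 2 pole(s) → -20 dB/decade.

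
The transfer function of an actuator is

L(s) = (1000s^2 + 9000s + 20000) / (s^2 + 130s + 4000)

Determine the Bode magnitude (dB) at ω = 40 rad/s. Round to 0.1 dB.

Substitute s = j40:
Numerator: 1000(j40)^2 + 9000(j40) + 20000 = -1580000 + j360000
Denominator: (j40)^2 + 130(j40) + 4000 = 2400 + j5200
|N| = √(1580000² + 360000²) ≈ 1.6205e+06, ∠N ≈ 167.16°
|D| = √(2400² + 5200²) ≈ 5727.1, ∠D ≈ 65.22°
|L| = 1.6205e+06 / 5727.1 ≈ 282.95
Gain = 20 log₁₀(282.95) ≈ 49.03 dB

49.0 dB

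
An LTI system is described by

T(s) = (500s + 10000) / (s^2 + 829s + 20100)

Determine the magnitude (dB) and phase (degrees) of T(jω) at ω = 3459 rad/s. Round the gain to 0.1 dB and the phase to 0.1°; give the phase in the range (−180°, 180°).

-17.0 dB, -76.8°

Substitute s = j3459:
Numerator: 500(j3459) + 10000 = 10000 + j1729500
Denominator: (j3459)^2 + 829(j3459) + 20100 = -11944581 + j2867511
|N| = √(10000² + 1729500²) ≈ 1.7295e+06, ∠N ≈ 89.67°
|D| = √(11944581² + 2867511²) ≈ 1.2284e+07, ∠D ≈ 166.50°
|T| = 1.7295e+06 / 1.2284e+07 ≈ 0.14079
Gain = 20 log₁₀(0.14079) ≈ -17.03 dB
∠T = 89.67° − 166.50° = -76.83°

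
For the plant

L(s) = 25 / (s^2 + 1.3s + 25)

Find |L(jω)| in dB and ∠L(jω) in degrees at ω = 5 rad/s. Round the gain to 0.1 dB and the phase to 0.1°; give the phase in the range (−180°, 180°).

At s = jω = j5:
quadratic: (j5)² + 1.3·j5 + 25 = 0 + j6.5 → |·| ≈ 6.5, ∠ ≈ 90.00°
|L| = 25 / 6.5 ≈ 3.8462
Gain = 20 log₁₀(3.8462) ≈ 11.70 dB
∠L = 0.00° − 90.00° = -90.00°

11.7 dB, -90.0°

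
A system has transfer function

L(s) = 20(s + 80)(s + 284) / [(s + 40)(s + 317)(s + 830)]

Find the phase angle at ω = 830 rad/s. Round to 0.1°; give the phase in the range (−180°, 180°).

At s = jω = j830:
zero (s+80): 80 + j830 → |·| = √(80²+830²) = √695300 ≈ 833.85, ∠ = arctan(830/80) ≈ 84.49°
zero (s+284): 284 + j830 → |·| = √(284²+830²) = √769556 ≈ 877.24, ∠ = arctan(830/284) ≈ 71.11°
pole (s+40): 40 + j830 → |·| = √(40²+830²) = √690500 ≈ 830.96, ∠ = arctan(830/40) ≈ 87.24°
pole (s+317): 317 + j830 → |·| = √(317²+830²) = √789389 ≈ 888.48, ∠ = arctan(830/317) ≈ 69.10°
pole (s+830): 830 + j830 → |·| = √(830²+830²) = √1377800 ≈ 1173.8, ∠ = arctan(830/830) ≈ 45.00°
∠L = 155.60° − 201.34° = -45.74°

-45.7°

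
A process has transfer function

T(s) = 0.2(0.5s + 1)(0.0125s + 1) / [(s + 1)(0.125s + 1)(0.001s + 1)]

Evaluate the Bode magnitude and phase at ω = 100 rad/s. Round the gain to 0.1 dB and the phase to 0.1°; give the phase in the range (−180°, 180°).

At ω = 100 rad/s:
zero (1 + j100·0.5) = 1 + j50 → |·| ≈ 50.01, ∠ ≈ 88.85°
zero (1 + j100·0.0125) = 1 + j1.25 → |·| ≈ 1.6008, ∠ ≈ 51.34°
pole (1 + j100·1) = 1 + j100 → |·| ≈ 100, ∠ ≈ 89.43°
pole (1 + j100·0.125) = 1 + j12.5 → |·| ≈ 12.54, ∠ ≈ 85.43°
pole (1 + j100·0.001) = 1 + j0.1 → |·| ≈ 1.005, ∠ ≈ 5.71°
|T| = 0.2 · 50.01 · 1.6008 / (100 · 12.54 · 1.005) ≈ 0.012705
Gain = 20 log₁₀(0.012705) ≈ -37.92 dB
∠T = (88.85° + 51.34°) − (89.43° + 85.43° + 5.71°) = -40.38°

-37.9 dB, -40.4°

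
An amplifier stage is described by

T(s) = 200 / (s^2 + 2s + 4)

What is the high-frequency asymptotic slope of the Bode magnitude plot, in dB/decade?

-40 dB/decade

Each pole contributes −20 dB/decade at high frequency; each zero contributes +20 dB/decade.
Net: 0 zero(s) − 2 pole(s) → -40 dB/decade.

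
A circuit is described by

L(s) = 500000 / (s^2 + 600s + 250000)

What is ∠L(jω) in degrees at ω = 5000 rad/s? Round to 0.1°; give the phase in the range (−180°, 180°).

-173.1°

At s = jω = j5000:
quadratic: (j5000)² + 600·j5000 + 250000 = -24750000 + j3000000 → |·| ≈ 2.4931e+07, ∠ ≈ 173.09°
∠L = 0.00° − 173.09° = -173.09°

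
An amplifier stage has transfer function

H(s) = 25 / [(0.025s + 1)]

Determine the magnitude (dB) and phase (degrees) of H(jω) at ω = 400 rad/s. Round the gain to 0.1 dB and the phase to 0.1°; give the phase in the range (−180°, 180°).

7.9 dB, -84.3°

At ω = 400 rad/s:
pole (1 + j400·0.025) = 1 + j10 → |·| ≈ 10.05, ∠ ≈ 84.29°
|H| = 25 · 1 / (10.05) ≈ 2.4876
Gain = 20 log₁₀(2.4876) ≈ 7.92 dB
∠H = (0°) − (84.29°) = -84.29°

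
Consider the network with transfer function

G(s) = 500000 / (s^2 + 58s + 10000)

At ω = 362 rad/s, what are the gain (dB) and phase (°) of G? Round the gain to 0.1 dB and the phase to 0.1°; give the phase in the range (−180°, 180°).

At s = jω = j362:
quadratic: (j362)² + 58·j362 + 10000 = -121044 + j20996 → |·| ≈ 1.2285e+05, ∠ ≈ 170.16°
|G| = 500000 / 1.2285e+05 ≈ 4.07
Gain = 20 log₁₀(4.07) ≈ 12.19 dB
∠G = 0.00° − 170.16° = -170.16°

12.2 dB, -170.2°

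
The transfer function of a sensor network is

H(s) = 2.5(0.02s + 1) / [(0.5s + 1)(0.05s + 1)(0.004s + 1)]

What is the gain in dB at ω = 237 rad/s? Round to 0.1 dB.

At ω = 237 rad/s:
zero (1 + j237·0.02) = 1 + j4.74 → |·| ≈ 4.8443, ∠ ≈ 78.09°
pole (1 + j237·0.5) = 1 + j118.5 → |·| ≈ 118.5, ∠ ≈ 89.52°
pole (1 + j237·0.05) = 1 + j11.85 → |·| ≈ 11.892, ∠ ≈ 85.18°
pole (1 + j237·0.004) = 1 + j0.948 → |·| ≈ 1.3779, ∠ ≈ 43.47°
|H| = 2.5 · 4.8443 / (118.5 · 11.892 · 1.3779) ≈ 0.0062371
Gain = 20 log₁₀(0.0062371) ≈ -44.10 dB

-44.1 dB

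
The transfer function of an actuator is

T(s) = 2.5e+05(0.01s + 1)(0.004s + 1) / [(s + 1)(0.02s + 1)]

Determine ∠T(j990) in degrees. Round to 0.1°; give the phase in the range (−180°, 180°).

At ω = 990 rad/s:
zero (1 + j990·0.01) = 1 + j9.9 → |·| ≈ 9.9504, ∠ ≈ 84.23°
zero (1 + j990·0.004) = 1 + j3.96 → |·| ≈ 4.0843, ∠ ≈ 75.83°
pole (1 + j990·1) = 1 + j990 → |·| ≈ 990, ∠ ≈ 89.94°
pole (1 + j990·0.02) = 1 + j19.8 → |·| ≈ 19.825, ∠ ≈ 87.11°
∠T = (84.23° + 75.83°) − (89.94° + 87.11°) = -16.99°

-17.0°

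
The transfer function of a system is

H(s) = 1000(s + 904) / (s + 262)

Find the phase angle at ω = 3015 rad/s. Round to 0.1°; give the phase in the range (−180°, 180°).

At s = jω = j3015:
zero (s+904): 904 + j3015 → |·| = √(904²+3015²) = √9907441 ≈ 3147.6, ∠ = arctan(3015/904) ≈ 73.31°
pole (s+262): 262 + j3015 → |·| = √(262²+3015²) = √9158869 ≈ 3026.4, ∠ = arctan(3015/262) ≈ 85.03°
∠H = 73.31° − 85.03° = -11.72°

-11.7°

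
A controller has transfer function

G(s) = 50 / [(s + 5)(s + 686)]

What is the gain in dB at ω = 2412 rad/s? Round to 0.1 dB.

-101.7 dB

At s = jω = j2412:
pole (s+5): 5 + j2412 → |·| = √(5²+2412²) = √5817769 ≈ 2412, ∠ = arctan(2412/5) ≈ 89.88°
pole (s+686): 686 + j2412 → |·| = √(686²+2412²) = √6288340 ≈ 2507.7, ∠ = arctan(2412/686) ≈ 74.12°
|G| = 50 / 6.0486e+06 ≈ 8.2664e-06
Gain = 20 log₁₀(8.2664e-06) ≈ -101.65 dB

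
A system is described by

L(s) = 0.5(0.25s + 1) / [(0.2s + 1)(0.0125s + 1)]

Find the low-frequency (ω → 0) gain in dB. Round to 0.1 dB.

-6.0 dB

L(0) = 0.5 · 1 / 1 = 0.5
20 log₁₀(0.5) ≈ -6.02 dB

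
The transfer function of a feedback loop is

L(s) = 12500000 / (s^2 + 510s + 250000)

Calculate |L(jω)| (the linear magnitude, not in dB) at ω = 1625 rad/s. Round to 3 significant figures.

At s = jω = j1625:
quadratic: (j1625)² + 510·j1625 + 250000 = -2390625 + j828750 → |·| ≈ 2.5302e+06, ∠ ≈ 160.88°
|L| = 12500000 / 2.5302e+06 ≈ 4.9403

4.94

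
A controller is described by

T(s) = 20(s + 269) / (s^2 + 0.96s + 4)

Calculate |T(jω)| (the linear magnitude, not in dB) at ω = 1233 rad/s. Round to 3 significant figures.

At s = jω = j1233:
zero (s+269): 269 + j1233 → |·| = √(269²+1233²) = √1592650 ≈ 1262, ∠ = arctan(1233/269) ≈ 77.69°
quadratic: (j1233)² + 0.96·j1233 + 4 = -1520285 + j1183.68 → |·| ≈ 1.5203e+06, ∠ ≈ 179.96°
|T| = 20 · 1262 / 1.5203e+06 ≈ 0.016602

0.0166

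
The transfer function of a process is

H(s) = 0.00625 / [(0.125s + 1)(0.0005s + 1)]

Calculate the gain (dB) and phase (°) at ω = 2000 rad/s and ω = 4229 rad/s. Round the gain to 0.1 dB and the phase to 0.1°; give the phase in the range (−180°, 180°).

ω = 2000: -95.1 dB, -134.8°; ω = 4229: -105.9 dB, -154.6°

At ω = 2000 rad/s:
pole (1 + j2000·0.125) = 1 + j250 → |·| ≈ 250, ∠ ≈ 89.77°
pole (1 + j2000·0.0005) = 1 + j1 → |·| ≈ 1.4142, ∠ ≈ 45.00°
|H| = 0.00625 · 1 / (250 · 1.4142) ≈ 1.7678e-05
Gain = 20 log₁₀(1.7678e-05) ≈ -95.05 dB
∠H = (0°) − (89.77° + 45.00°) = -134.77°

At ω = 4229 rad/s:
pole (1 + j4229·0.125) = 1 + j528.625 → |·| ≈ 528.63, ∠ ≈ 89.89°
pole (1 + j4229·0.0005) = 1 + j2.1145 → |·| ≈ 2.339, ∠ ≈ 64.69°
|H| = 0.00625 · 1 / (528.63 · 2.339) ≈ 5.0547e-06
Gain = 20 log₁₀(5.0547e-06) ≈ -105.93 dB
∠H = (0°) − (89.89° + 64.69°) = -154.58°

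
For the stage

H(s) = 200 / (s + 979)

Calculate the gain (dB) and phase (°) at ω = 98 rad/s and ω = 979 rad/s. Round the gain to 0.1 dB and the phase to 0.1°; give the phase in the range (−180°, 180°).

At s = jω = j98:
pole (s+979): 979 + j98 → |·| = √(979²+98²) = √968045 ≈ 983.89, ∠ = arctan(98/979) ≈ 5.72°
|H| = 200 / 983.89 ≈ 0.20327
Gain = 20 log₁₀(0.20327) ≈ -13.84 dB
∠H = 0.00° − 5.72° = -5.72°

At s = jω = j979:
pole (s+979): 979 + j979 → |·| = √(979²+979²) = √1916882 ≈ 1384.5, ∠ = arctan(979/979) ≈ 45.00°
|H| = 200 / 1384.5 ≈ 0.14446
Gain = 20 log₁₀(0.14446) ≈ -16.81 dB
∠H = 0.00° − 45.00° = -45.00°

ω = 98: -13.8 dB, -5.7°; ω = 979: -16.8 dB, -45.0°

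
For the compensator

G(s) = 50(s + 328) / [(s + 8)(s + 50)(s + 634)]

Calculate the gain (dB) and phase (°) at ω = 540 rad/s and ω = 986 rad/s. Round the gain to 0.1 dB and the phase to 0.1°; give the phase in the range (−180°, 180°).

At s = jω = j540:
zero (s+328): 328 + j540 → |·| = √(328²+540²) = √399184 ≈ 631.81, ∠ = arctan(540/328) ≈ 58.73°
pole (s+8): 8 + j540 → |·| = √(8²+540²) = √291664 ≈ 540.06, ∠ = arctan(540/8) ≈ 89.15°
pole (s+50): 50 + j540 → |·| = √(50²+540²) = √294100 ≈ 542.31, ∠ = arctan(540/50) ≈ 84.71°
pole (s+634): 634 + j540 → |·| = √(634²+540²) = √693556 ≈ 832.8, ∠ = arctan(540/634) ≈ 40.42°
|G| = 50 · 631.81 / 2.4391e+08 ≈ 0.00012952
Gain = 20 log₁₀(0.00012952) ≈ -77.75 dB
∠G = 58.73° − 214.28° = -155.55°

At s = jω = j986:
zero (s+328): 328 + j986 → |·| = √(328²+986²) = √1079780 ≈ 1039.1, ∠ = arctan(986/328) ≈ 71.60°
pole (s+8): 8 + j986 → |·| = √(8²+986²) = √972260 ≈ 986.03, ∠ = arctan(986/8) ≈ 89.54°
pole (s+50): 50 + j986 → |·| = √(50²+986²) = √974696 ≈ 987.27, ∠ = arctan(986/50) ≈ 87.10°
pole (s+634): 634 + j986 → |·| = √(634²+986²) = √1374152 ≈ 1172.2, ∠ = arctan(986/634) ≈ 57.26°
|G| = 50 · 1039.1 / 1.1411e+09 ≈ 4.5531e-05
Gain = 20 log₁₀(4.5531e-05) ≈ -86.83 dB
∠G = 71.60° − 233.90° = -162.30°

ω = 540: -77.8 dB, -155.6°; ω = 986: -86.8 dB, -162.3°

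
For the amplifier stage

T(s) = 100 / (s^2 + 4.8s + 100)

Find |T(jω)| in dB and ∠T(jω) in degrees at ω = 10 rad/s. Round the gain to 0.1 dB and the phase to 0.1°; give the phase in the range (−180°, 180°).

6.4 dB, -90.0°

At s = jω = j10:
quadratic: (j10)² + 4.8·j10 + 100 = 0 + j48 → |·| ≈ 48, ∠ ≈ 90.00°
|T| = 100 / 48 ≈ 2.0833
Gain = 20 log₁₀(2.0833) ≈ 6.38 dB
∠T = 0.00° − 90.00° = -90.00°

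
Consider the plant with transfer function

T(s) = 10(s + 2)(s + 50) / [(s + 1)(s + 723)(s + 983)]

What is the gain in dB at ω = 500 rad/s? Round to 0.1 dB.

-45.7 dB

At s = jω = j500:
zero (s+2): 2 + j500 → |·| = √(2²+500²) = √250004 ≈ 500, ∠ = arctan(500/2) ≈ 89.77°
zero (s+50): 50 + j500 → |·| = √(50²+500²) = √252500 ≈ 502.49, ∠ = arctan(500/50) ≈ 84.29°
pole (s+1): 1 + j500 → |·| = √(1²+500²) = √250001 ≈ 500, ∠ = arctan(500/1) ≈ 89.89°
pole (s+723): 723 + j500 → |·| = √(723²+500²) = √772729 ≈ 879.05, ∠ = arctan(500/723) ≈ 34.67°
pole (s+983): 983 + j500 → |·| = √(983²+500²) = √1216289 ≈ 1102.9, ∠ = arctan(500/983) ≈ 26.96°
|T| = 10 · 2.5124e+05 / 4.8475e+08 ≈ 0.0051829
Gain = 20 log₁₀(0.0051829) ≈ -45.71 dB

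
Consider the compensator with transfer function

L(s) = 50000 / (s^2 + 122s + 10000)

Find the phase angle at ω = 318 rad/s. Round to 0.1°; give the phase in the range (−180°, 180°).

At s = jω = j318:
quadratic: (j318)² + 122·j318 + 10000 = -91124 + j38796 → |·| ≈ 99039, ∠ ≈ 156.94°
∠L = 0.00° − 156.94° = -156.94°

-156.9°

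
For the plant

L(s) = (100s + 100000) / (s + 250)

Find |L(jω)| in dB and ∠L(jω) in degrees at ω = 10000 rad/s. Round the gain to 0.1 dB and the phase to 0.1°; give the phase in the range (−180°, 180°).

40.0 dB, -4.3°

Substitute s = j10000:
Numerator: 100(j10000) + 100000 = 100000 + j1000000
Denominator: (j10000) + 250 = 250 + j10000
|N| = √(100000² + 1000000²) ≈ 1.005e+06, ∠N ≈ 84.29°
|D| = √(250² + 10000²) ≈ 10003, ∠D ≈ 88.57°
|L| = 1.005e+06 / 10003 ≈ 100.47
Gain = 20 log₁₀(100.47) ≈ 40.04 dB
∠L = 84.29° − 88.57° = -4.28°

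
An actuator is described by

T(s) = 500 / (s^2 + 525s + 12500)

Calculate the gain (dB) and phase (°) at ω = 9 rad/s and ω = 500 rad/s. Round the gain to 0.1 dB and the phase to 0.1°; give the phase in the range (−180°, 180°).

Substitute s = j9:
Numerator: 500 = 500 + j0
Denominator: (j9)^2 + 525(j9) + 12500 = 12419 + j4725
|N| = √(500² + 0²) ≈ 500, ∠N ≈ 0.00°
|D| = √(12419² + 4725²) ≈ 13287, ∠D ≈ 20.83°
|T| = 500 / 13287 ≈ 0.037631
Gain = 20 log₁₀(0.037631) ≈ -28.49 dB
∠T = 0.00° − 20.83° = -20.83°

Substitute s = j500:
Numerator: 500 = 500 + j0
Denominator: (j500)^2 + 525(j500) + 12500 = -237500 + j262500
|N| = √(500² + 0²) ≈ 500, ∠N ≈ 0.00°
|D| = √(237500² + 262500²) ≈ 3.54e+05, ∠D ≈ 132.14°
|T| = 500 / 3.54e+05 ≈ 0.0014124
Gain = 20 log₁₀(0.0014124) ≈ -57.00 dB
∠T = 0.00° − 132.14° = -132.14°

ω = 9: -28.5 dB, -20.8°; ω = 500: -57.0 dB, -132.1°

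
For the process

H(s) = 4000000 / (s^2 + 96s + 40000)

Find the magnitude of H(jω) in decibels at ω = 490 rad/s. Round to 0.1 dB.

At s = jω = j490:
quadratic: (j490)² + 96·j490 + 40000 = -200100 + j47040 → |·| ≈ 2.0555e+05, ∠ ≈ 166.77°
|H| = 4000000 / 2.0555e+05 ≈ 19.46
Gain = 20 log₁₀(19.46) ≈ 25.78 dB

25.8 dB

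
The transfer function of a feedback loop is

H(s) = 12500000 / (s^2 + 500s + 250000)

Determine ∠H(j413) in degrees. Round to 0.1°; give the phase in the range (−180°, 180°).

At s = jω = j413:
quadratic: (j413)² + 500·j413 + 250000 = 79431 + j206500 → |·| ≈ 2.2125e+05, ∠ ≈ 68.96°
∠H = 0.00° − 68.96° = -68.96°

-69.0°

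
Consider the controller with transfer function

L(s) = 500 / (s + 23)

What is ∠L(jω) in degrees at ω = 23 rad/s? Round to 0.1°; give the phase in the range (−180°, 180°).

-45.0°

Substitute s = j23:
Numerator: 500 = 500 + j0
Denominator: (j23) + 23 = 23 + j23
|N| = √(500² + 0²) ≈ 500, ∠N ≈ 0.00°
|D| = √(23² + 23²) ≈ 32.527, ∠D ≈ 45.00°
∠L = 0.00° − 45.00° = -45.00°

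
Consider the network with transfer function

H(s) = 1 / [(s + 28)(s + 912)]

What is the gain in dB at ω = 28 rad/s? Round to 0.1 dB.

-91.2 dB

At s = jω = j28:
pole (s+28): 28 + j28 → |·| = √(28²+28²) = √1568 ≈ 39.598, ∠ = arctan(28/28) ≈ 45.00°
pole (s+912): 912 + j28 → |·| = √(912²+28²) = √832528 ≈ 912.43, ∠ = arctan(28/912) ≈ 1.76°
|H| = 1 / 36130 ≈ 2.7678e-05
Gain = 20 log₁₀(2.7678e-05) ≈ -91.16 dB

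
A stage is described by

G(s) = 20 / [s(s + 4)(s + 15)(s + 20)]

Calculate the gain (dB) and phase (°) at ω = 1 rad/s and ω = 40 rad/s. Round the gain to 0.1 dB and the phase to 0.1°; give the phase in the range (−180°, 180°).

At s = jω = j1:
pole (s+4): 4 + j1 → |·| = √(4²+1²) = √17 ≈ 4.1231, ∠ = arctan(1/4) ≈ 14.04°
pole (s+15): 15 + j1 → |·| = √(15²+1²) = √226 ≈ 15.033, ∠ = arctan(1/15) ≈ 3.81°
pole (s+20): 20 + j1 → |·| = √(20²+1²) = √401 ≈ 20.025, ∠ = arctan(1/20) ≈ 2.86°
pole at origin: |s| = 1, ∠ = 90.00° (in denominator)
|G| = 20 / 1241.2 ≈ 0.016113
Gain = 20 log₁₀(0.016113) ≈ -35.86 dB
∠G = 0.00° − 110.71° = -110.71°

At s = jω = j40:
pole (s+4): 4 + j40 → |·| = √(4²+40²) = √1616 ≈ 40.2, ∠ = arctan(40/4) ≈ 84.29°
pole (s+15): 15 + j40 → |·| = √(15²+40²) = √1825 ≈ 42.72, ∠ = arctan(40/15) ≈ 69.44°
pole (s+20): 20 + j40 → |·| = √(20²+40²) = √2000 ≈ 44.721, ∠ = arctan(40/20) ≈ 63.43°
pole at origin: |s| = 40, ∠ = 90.00° (in denominator)
|G| = 20 / 3.0721e+06 ≈ 6.5102e-06
Gain = 20 log₁₀(6.5102e-06) ≈ -103.73 dB
∠G = 0.00° − 307.16° = -307.16° ≡ 52.84° (principal value)

ω = 1: -35.9 dB, -110.7°; ω = 40: -103.7 dB, 52.8°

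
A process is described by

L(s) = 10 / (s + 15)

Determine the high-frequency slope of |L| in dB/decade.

Each pole contributes −20 dB/decade at high frequency; each zero contributes +20 dB/decade.
Net: 0 zero(s) − 1 pole(s) → -20 dB/decade.

-20 dB/decade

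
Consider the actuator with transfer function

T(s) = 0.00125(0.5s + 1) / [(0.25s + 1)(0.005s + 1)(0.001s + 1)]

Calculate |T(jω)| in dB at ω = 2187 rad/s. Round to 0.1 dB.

-80.5 dB

At ω = 2187 rad/s:
zero (1 + j2187·0.5) = 1 + j1093.5 → |·| ≈ 1093.5, ∠ ≈ 89.95°
pole (1 + j2187·0.25) = 1 + j546.75 → |·| ≈ 546.75, ∠ ≈ 89.90°
pole (1 + j2187·0.005) = 1 + j10.935 → |·| ≈ 10.981, ∠ ≈ 84.77°
pole (1 + j2187·0.001) = 1 + j2.187 → |·| ≈ 2.4048, ∠ ≈ 65.43°
|T| = 0.00125 · 1093.5 / (546.75 · 10.981 · 2.4048) ≈ 9.4671e-05
Gain = 20 log₁₀(9.4671e-05) ≈ -80.48 dB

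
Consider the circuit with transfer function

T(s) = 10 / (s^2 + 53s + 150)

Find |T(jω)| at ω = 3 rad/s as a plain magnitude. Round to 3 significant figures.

0.0471

Substitute s = j3:
Numerator: 10 = 10 + j0
Denominator: (j3)^2 + 53(j3) + 150 = 141 + j159
|N| = √(10² + 0²) ≈ 10, ∠N ≈ 0.00°
|D| = √(141² + 159²) ≈ 212.51, ∠D ≈ 48.43°
|T| = 10 / 212.51 ≈ 0.047057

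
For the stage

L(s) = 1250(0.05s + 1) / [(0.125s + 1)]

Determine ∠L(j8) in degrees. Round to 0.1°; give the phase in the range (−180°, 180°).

At ω = 8 rad/s:
zero (1 + j8·0.05) = 1 + j0.4 → |·| ≈ 1.077, ∠ ≈ 21.80°
pole (1 + j8·0.125) = 1 + j1 → |·| ≈ 1.4142, ∠ ≈ 45.00°
∠L = (21.80°) − (45.00°) = -23.20°

-23.2°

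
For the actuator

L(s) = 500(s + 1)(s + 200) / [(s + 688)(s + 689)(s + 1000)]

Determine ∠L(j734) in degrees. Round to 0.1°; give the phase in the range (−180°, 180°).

34.7°

At s = jω = j734:
zero (s+1): 1 + j734 → |·| = √(1²+734²) = √538757 ≈ 734, ∠ = arctan(734/1) ≈ 89.92°
zero (s+200): 200 + j734 → |·| = √(200²+734²) = √578756 ≈ 760.76, ∠ = arctan(734/200) ≈ 74.76°
pole (s+688): 688 + j734 → |·| = √(688²+734²) = √1012100 ≈ 1006, ∠ = arctan(734/688) ≈ 46.85°
pole (s+689): 689 + j734 → |·| = √(689²+734²) = √1013477 ≈ 1006.7, ∠ = arctan(734/689) ≈ 46.81°
pole (s+1000): 1000 + j734 → |·| = √(1000²+734²) = √1538756 ≈ 1240.5, ∠ = arctan(734/1000) ≈ 36.28°
∠L = 164.68° − 129.94° = 34.74°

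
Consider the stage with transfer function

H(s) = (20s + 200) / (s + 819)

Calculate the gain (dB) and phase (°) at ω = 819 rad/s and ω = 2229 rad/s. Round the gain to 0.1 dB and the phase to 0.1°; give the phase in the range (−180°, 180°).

Substitute s = j819:
Numerator: 20(j819) + 200 = 200 + j16380
Denominator: (j819) + 819 = 819 + j819
|N| = √(200² + 16380²) ≈ 16381, ∠N ≈ 89.30°
|D| = √(819² + 819²) ≈ 1158.2, ∠D ≈ 45.00°
|H| = 16381 / 1158.2 ≈ 14.143
Gain = 20 log₁₀(14.143) ≈ 23.01 dB
∠H = 89.30° − 45.00° = 44.30°

Substitute s = j2229:
Numerator: 20(j2229) + 200 = 200 + j44580
Denominator: (j2229) + 819 = 819 + j2229
|N| = √(200² + 44580²) ≈ 44580, ∠N ≈ 89.74°
|D| = √(819² + 2229²) ≈ 2374.7, ∠D ≈ 69.83°
|H| = 44580 / 2374.7 ≈ 18.773
Gain = 20 log₁₀(18.773) ≈ 25.47 dB
∠H = 89.74° − 69.83° = 19.91°

ω = 819: 23.0 dB, 44.3°; ω = 2229: 25.5 dB, 19.9°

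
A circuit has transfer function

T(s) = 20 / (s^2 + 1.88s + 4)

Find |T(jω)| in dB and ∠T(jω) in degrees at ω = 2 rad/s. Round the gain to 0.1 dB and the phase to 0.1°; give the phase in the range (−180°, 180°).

14.5 dB, -90.0°

At s = jω = j2:
quadratic: (j2)² + 1.88·j2 + 4 = 0 + j3.76 → |·| ≈ 3.76, ∠ ≈ 90.00°
|T| = 20 / 3.76 ≈ 5.3191
Gain = 20 log₁₀(5.3191) ≈ 14.52 dB
∠T = 0.00° − 90.00° = -90.00°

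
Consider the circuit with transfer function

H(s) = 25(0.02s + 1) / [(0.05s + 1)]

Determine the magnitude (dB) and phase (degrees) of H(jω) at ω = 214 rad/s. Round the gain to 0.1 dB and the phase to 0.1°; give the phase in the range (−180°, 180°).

20.2 dB, -7.8°

At ω = 214 rad/s:
zero (1 + j214·0.02) = 1 + j4.28 → |·| ≈ 4.3953, ∠ ≈ 76.85°
pole (1 + j214·0.05) = 1 + j10.7 → |·| ≈ 10.747, ∠ ≈ 84.66°
|H| = 25 · 4.3953 / (10.747) ≈ 10.224
Gain = 20 log₁₀(10.224) ≈ 20.19 dB
∠H = (76.85°) − (84.66°) = -7.81°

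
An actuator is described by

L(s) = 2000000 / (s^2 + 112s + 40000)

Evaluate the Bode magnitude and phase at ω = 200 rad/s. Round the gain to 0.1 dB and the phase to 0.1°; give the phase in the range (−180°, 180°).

At s = jω = j200:
quadratic: (j200)² + 112·j200 + 40000 = 0 + j22400 → |·| ≈ 22400, ∠ ≈ 90.00°
|L| = 2000000 / 22400 ≈ 89.286
Gain = 20 log₁₀(89.286) ≈ 39.02 dB
∠L = 0.00° − 90.00° = -90.00°

39.0 dB, -90.0°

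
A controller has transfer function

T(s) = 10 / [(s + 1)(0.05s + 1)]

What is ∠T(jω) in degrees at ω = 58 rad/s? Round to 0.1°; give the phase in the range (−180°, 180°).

At ω = 58 rad/s:
pole (1 + j58·1) = 1 + j58 → |·| ≈ 58.009, ∠ ≈ 89.01°
pole (1 + j58·0.05) = 1 + j2.9 → |·| ≈ 3.0676, ∠ ≈ 70.97°
∠T = (0°) − (89.01° + 70.97°) = -159.98°

-160.0°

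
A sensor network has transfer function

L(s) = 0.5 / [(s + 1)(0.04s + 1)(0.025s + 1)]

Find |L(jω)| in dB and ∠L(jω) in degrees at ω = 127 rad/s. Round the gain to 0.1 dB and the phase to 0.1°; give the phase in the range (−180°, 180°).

At ω = 127 rad/s:
pole (1 + j127·1) = 1 + j127 → |·| ≈ 127, ∠ ≈ 89.55°
pole (1 + j127·0.04) = 1 + j5.08 → |·| ≈ 5.1775, ∠ ≈ 78.86°
pole (1 + j127·0.025) = 1 + j3.175 → |·| ≈ 3.3288, ∠ ≈ 72.52°
|L| = 0.5 · 1 / (127 · 5.1775 · 3.3288) ≈ 0.00022843
Gain = 20 log₁₀(0.00022843) ≈ -72.82 dB
∠L = (0°) − (89.55° + 78.86° + 72.52°) = -240.93° ≡ 119.07° (principal value)

-72.8 dB, 119.1°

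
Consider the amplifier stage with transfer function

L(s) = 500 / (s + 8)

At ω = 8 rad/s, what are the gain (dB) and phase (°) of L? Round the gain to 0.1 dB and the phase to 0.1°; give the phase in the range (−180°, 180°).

32.9 dB, -45.0°

At s = jω = j8:
pole (s+8): 8 + j8 → |·| = √(8²+8²) = √128 ≈ 11.314, ∠ = arctan(8/8) ≈ 45.00°
|L| = 500 / 11.314 ≈ 44.193
Gain = 20 log₁₀(44.193) ≈ 32.91 dB
∠L = 0.00° − 45.00° = -45.00°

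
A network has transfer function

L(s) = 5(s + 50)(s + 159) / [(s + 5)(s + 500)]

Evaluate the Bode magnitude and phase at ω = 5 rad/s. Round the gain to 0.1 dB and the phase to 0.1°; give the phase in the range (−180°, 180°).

21.1 dB, -38.1°

At s = jω = j5:
zero (s+50): 50 + j5 → |·| = √(50²+5²) = √2525 ≈ 50.249, ∠ = arctan(5/50) ≈ 5.71°
zero (s+159): 159 + j5 → |·| = √(159²+5²) = √25306 ≈ 159.08, ∠ = arctan(5/159) ≈ 1.80°
pole (s+5): 5 + j5 → |·| = √(5²+5²) = √50 ≈ 7.0711, ∠ = arctan(5/5) ≈ 45.00°
pole (s+500): 500 + j5 → |·| = √(500²+5²) = √250025 ≈ 500.02, ∠ = arctan(5/500) ≈ 0.57°
|L| = 5 · 7993.6 / 3535.7 ≈ 11.304
Gain = 20 log₁₀(11.304) ≈ 21.06 dB
∠L = 7.51° − 45.57° = -38.06°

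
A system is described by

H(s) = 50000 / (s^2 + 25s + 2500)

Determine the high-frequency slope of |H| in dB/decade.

-40 dB/decade

Each pole contributes −20 dB/decade at high frequency; each zero contributes +20 dB/decade.
Net: 0 zero(s) − 2 pole(s) → -40 dB/decade.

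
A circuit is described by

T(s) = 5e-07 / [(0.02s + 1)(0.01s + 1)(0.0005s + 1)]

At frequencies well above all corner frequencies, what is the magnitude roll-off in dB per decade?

-60 dB/decade

Each pole contributes −20 dB/decade at high frequency; each zero contributes +20 dB/decade.
Net: 0 zero(s) − 3 pole(s) → -60 dB/decade.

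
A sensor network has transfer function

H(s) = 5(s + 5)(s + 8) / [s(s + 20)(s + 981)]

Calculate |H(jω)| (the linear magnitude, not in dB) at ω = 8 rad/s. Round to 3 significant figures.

0.00316

At s = jω = j8:
zero (s+5): 5 + j8 → |·| = √(5²+8²) = √89 ≈ 9.434, ∠ = arctan(8/5) ≈ 57.99°
zero (s+8): 8 + j8 → |·| = √(8²+8²) = √128 ≈ 11.314, ∠ = arctan(8/8) ≈ 45.00°
pole (s+20): 20 + j8 → |·| = √(20²+8²) = √464 ≈ 21.541, ∠ = arctan(8/20) ≈ 21.80°
pole (s+981): 981 + j8 → |·| = √(981²+8²) = √962425 ≈ 981.03, ∠ = arctan(8/981) ≈ 0.47°
pole at origin: |s| = 8, ∠ = 90.00° (in denominator)
|H| = 5 · 106.74 / 1.6906e+05 ≈ 0.0031569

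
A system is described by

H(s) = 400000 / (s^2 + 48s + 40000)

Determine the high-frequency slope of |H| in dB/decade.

Each pole contributes −20 dB/decade at high frequency; each zero contributes +20 dB/decade.
Net: 0 zero(s) − 2 pole(s) → -40 dB/decade.

-40 dB/decade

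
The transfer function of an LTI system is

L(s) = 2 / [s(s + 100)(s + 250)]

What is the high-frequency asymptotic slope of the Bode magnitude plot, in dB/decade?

Each pole contributes −20 dB/decade at high frequency; each zero contributes +20 dB/decade.
Net: 0 zero(s) − 3 pole(s) → -60 dB/decade.

-60 dB/decade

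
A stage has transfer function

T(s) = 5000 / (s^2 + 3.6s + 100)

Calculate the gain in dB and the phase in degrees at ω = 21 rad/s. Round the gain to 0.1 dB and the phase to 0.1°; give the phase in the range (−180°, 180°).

23.1 dB, -167.5°

At s = jω = j21:
quadratic: (j21)² + 3.6·j21 + 100 = -341 + j75.6 → |·| ≈ 349.28, ∠ ≈ 167.50°
|T| = 5000 / 349.28 ≈ 14.315
Gain = 20 log₁₀(14.315) ≈ 23.12 dB
∠T = 0.00° − 167.50° = -167.50°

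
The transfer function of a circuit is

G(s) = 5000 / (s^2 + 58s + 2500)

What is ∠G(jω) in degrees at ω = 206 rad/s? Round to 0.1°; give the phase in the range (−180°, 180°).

At s = jω = j206:
quadratic: (j206)² + 58·j206 + 2500 = -39936 + j11948 → |·| ≈ 41685, ∠ ≈ 163.34°
∠G = 0.00° − 163.34° = -163.34°

-163.3°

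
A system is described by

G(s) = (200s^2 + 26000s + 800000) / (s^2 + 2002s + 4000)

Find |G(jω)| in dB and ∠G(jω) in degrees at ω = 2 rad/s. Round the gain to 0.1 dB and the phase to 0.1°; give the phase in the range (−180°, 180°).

Substitute s = j2:
Numerator: 200(j2)^2 + 26000(j2) + 800000 = 799200 + j52000
Denominator: (j2)^2 + 2002(j2) + 4000 = 3996 + j4004
|N| = √(799200² + 52000²) ≈ 8.0089e+05, ∠N ≈ 3.72°
|D| = √(3996² + 4004²) ≈ 5656.9, ∠D ≈ 45.06°
|G| = 8.0089e+05 / 5656.9 ≈ 141.58
Gain = 20 log₁₀(141.58) ≈ 43.02 dB
∠G = 3.72° − 45.06° = -41.34°

43.0 dB, -41.3°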